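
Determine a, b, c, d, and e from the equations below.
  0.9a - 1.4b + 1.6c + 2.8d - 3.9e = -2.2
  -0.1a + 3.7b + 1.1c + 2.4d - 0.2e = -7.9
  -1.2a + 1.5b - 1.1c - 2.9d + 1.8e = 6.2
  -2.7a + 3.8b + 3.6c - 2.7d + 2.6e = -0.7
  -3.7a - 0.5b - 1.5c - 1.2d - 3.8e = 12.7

Row-reduce the augmented matrix:
R1 ← R1 / (9/10).
R2 ← R2 + 1/10·R1.
R3 ← R3 + 6/5·R1.
R4 ← R4 + 27/10·R1.
R5 ← R5 + 37/10·R1.
R2 ← R2 / (319/90).
R1 ← R1 + 14/9·R2.
R3 ← R3 + 11/30·R2.
R4 ← R4 + 2/5·R2.
R5 ← R5 + 563/90·R2.
R3 ← R3 / (169/145).
R1 ← R1 − 746/319·R3.
R2 ← R2 − 115/319·R3.
R4 ← R4 − 13628/1595·R3.
R5 ← R5 − 11696/1595·R3.
R4 ← R4 / (-40137/18590).
R1 ← R1 − 3841/1859·R4.
R2 ← R2 − 1563/3718·R4.
R3 ← R3 − 323/338·R4.
R5 ← R5 − 75182/9295·R4.
R5 ← R5 / (12375823/200685).
R1 ← R1 − 717539/40137·R5.
R2 ← R2 − 54239/13379·R5.
R3 ← R3 − 9944/2361·R5.
R4 ← R4 + 301783/40137·R5.
Reading off the reduced rows gives a = 0, b = 0, c = -1, d = -3, e = -2.

a = 0, b = 0, c = -1, d = -3, e = -2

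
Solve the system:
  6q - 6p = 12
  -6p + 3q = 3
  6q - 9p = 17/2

no solution

Row-reduce:
R1 ← R1 / (-6).
R2 ← R2 + 6·R1.
R3 ← R3 + 9·R1.
R2 ← R2 / (-3).
R1 ← R1 + 1·R2.
R3 ← R3 + 3·R2.
Row 3 reduces to 0 = -1/2, a contradiction. The system is inconsistent.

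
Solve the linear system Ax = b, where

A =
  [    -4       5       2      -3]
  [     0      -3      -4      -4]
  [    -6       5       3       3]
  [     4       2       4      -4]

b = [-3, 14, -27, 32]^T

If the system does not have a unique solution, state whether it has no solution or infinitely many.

Row-reduce the augmented matrix:
R1 ← R1 / (-4).
R3 ← R3 + 6·R1.
R4 ← R4 − 4·R1.
R2 ← R2 / (-3).
R1 ← R1 + 5/4·R2.
R3 ← R3 + 5/2·R2.
R4 ← R4 − 7·R2.
R3 ← R3 / (10/3).
R1 ← R1 − 7/6·R3.
R2 ← R2 − 4/3·R3.
R4 ← R4 + 10/3·R3.
R4 ← R4 / (-11/2).
R1 ← R1 + 11/8·R4.
R2 ← R2 + 3·R4.
R3 ← R3 − 13/4·R4.
Reading off the reduced rows gives x_1 = 0, x_2 = -6, x_3 = 6, x_4 = -5.

x_1 = 0, x_2 = -6, x_3 = 6, x_4 = -5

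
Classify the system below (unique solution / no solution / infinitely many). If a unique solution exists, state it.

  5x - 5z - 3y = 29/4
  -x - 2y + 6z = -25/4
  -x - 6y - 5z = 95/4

Row-reduce the augmented matrix:
R1 ← R1 / (5).
R2 ← R2 + 1·R1.
R3 ← R3 + 1·R1.
R2 ← R2 / (-13/5).
R1 ← R1 + 3/5·R2.
R3 ← R3 + 33/5·R2.
R3 ← R3 / (-243/13).
R1 ← R1 + 28/13·R3.
R2 ← R2 + 25/13·R3.
Reading off the reduced rows gives x = -7/4, y = -2, z = -2.

x = -7/4, y = -2, z = -2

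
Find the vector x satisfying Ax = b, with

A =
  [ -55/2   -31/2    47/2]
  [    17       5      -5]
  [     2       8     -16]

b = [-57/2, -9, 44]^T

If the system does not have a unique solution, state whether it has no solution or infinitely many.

Row-reduce:
R1 ← R1 / (-55/2).
R2 ← R2 − 17·R1.
R3 ← R3 − 2·R1.
R2 ← R2 / (-252/55).
R1 ← R1 − 31/55·R2.
R3 ← R3 − 378/55·R2.
Row 3 reduces to 0 = 2, a contradiction. The system is inconsistent.

no solution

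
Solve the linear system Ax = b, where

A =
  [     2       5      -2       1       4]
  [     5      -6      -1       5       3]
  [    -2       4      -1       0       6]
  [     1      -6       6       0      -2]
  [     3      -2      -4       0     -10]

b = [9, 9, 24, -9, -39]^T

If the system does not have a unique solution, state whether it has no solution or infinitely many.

Row-reduce:
R1 ← R1 / (2).
R2 ← R2 − 5·R1.
R3 ← R3 + 2·R1.
R4 ← R4 − 1·R1.
R5 ← R5 − 3·R1.
R2 ← R2 / (-37/2).
R1 ← R1 − 5/2·R2.
R3 ← R3 − 9·R2.
R4 ← R4 + 17/2·R2.
R5 ← R5 + 19/2·R2.
R3 ← R3 / (-39/37).
R1 ← R1 + 17/37·R3.
R2 ← R2 + 8/37·R3.
R4 ← R4 − 191/37·R3.
R5 ← R5 + 113/37·R3.
R4 ← R4 / (359/39).
R1 ← R1 + 5/39·R4.
R2 ← R2 + 23/39·R4.
R3 ← R3 + 82/39·R4.
R5 ← R5 + 359/39·R4.
Rank is 4 with 5 unknowns, leaving x_5 free.

infinitely many solutions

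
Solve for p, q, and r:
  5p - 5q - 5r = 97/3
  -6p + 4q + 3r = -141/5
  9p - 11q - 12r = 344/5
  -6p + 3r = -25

p = 8/3, q = -4/5, r = -3

Row-reduce the augmented matrix:
R1 ← R1 / (5).
R2 ← R2 + 6·R1.
R3 ← R3 − 9·R1.
R4 ← R4 + 6·R1.
R2 ← R2 / (-2).
R1 ← R1 + 1·R2.
R3 ← R3 + 2·R2.
R4 ← R4 + 6·R2.
Swap R3 and R4.
R3 ← R3 / (6).
R1 ← R1 − 1/2·R3.
R2 ← R2 − 3/2·R3.
R4 reduces to 0 = 0, so the extra equation is consistent.
Reading off the reduced rows gives p = 8/3, q = -4/5, r = -3.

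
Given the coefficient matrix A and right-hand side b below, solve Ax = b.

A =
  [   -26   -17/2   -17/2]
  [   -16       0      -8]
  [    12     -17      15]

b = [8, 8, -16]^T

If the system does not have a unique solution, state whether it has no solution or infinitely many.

Row-reduce:
R1 ← R1 / (-26).
R2 ← R2 + 16·R1.
R3 ← R3 − 12·R1.
R2 ← R2 / (68/13).
R1 ← R1 − 17/52·R2.
R3 ← R3 + 272/13·R2.
Rank is 2 with 3 unknowns, leaving x_3 free.

infinitely many solutions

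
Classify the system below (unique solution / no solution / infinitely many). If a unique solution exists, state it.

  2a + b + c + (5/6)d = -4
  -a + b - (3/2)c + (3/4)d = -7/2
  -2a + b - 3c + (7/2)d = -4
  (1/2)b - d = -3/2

Row-reduce:
R1 ← R1 / (2).
R2 ← R2 + 1·R1.
R3 ← R3 + 2·R1.
R2 ← R2 / (3/2).
R1 ← R1 − 1/2·R2.
R3 ← R3 − 2·R2.
R4 ← R4 − 1/2·R2.
R3 ← R3 / (-2/3).
R1 ← R1 − 5/6·R3.
R2 ← R2 + 2/3·R3.
R4 ← R4 − 1/3·R3.
Rank is 3 with 4 unknowns, leaving d free.

infinitely many solutions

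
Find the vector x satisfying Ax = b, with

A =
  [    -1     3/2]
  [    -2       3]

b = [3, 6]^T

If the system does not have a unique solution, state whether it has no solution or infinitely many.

Row-reduce:
R1 ← R1 / (-1).
R2 ← R2 + 2·R1.
Rank is 1 with 2 unknowns, leaving x_2 free.

infinitely many solutions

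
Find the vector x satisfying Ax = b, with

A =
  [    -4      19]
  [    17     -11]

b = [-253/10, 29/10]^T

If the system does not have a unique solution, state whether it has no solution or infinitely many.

x_1 = -4/5, x_2 = -3/2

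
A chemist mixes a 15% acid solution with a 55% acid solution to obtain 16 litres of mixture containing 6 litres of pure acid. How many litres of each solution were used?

litres of solution A: 7, litres of solution B: 9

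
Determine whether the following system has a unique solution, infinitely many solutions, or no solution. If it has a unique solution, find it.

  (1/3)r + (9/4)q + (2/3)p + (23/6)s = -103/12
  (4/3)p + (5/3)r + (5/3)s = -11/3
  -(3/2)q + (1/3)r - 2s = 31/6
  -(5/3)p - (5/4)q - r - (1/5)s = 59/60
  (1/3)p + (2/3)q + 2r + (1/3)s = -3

Row-reduce:
R1 ← R1 / (2/3).
R2 ← R2 − 4/3·R1.
R4 ← R4 + 5/3·R1.
R5 ← R5 − 1/3·R1.
R2 ← R2 / (-9/2).
R1 ← R1 − 27/8·R2.
R3 ← R3 + 3/2·R2.
R4 ← R4 − 35/8·R2.
R5 ← R5 + 11/24·R2.
Swap R3 and R4.
R3 ← R3 / (29/36).
R1 ← R1 − 5/4·R3.
R2 ← R2 + 2/9·R3.
R5 ← R5 − 187/108·R3.
Swap R4 and R5.
R4 ← R4 / (-22453/2610).
R1 ← R1 + 247/58·R4.
R2 ← R2 − 1006/435·R4.
R3 ← R3 − 639/145·R4.
Row 5 reduces to 0 = 2/3, a contradiction. The system is inconsistent.

no solution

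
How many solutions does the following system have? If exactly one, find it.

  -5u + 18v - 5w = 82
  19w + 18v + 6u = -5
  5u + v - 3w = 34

u = 3, v = 4, w = -5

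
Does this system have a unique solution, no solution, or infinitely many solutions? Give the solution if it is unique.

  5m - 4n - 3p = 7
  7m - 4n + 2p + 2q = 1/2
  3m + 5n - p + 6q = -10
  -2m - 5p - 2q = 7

Row-reduce:
R1 ← R1 / (5).
R2 ← R2 − 7·R1.
R3 ← R3 − 3·R1.
R4 ← R4 + 2·R1.
R2 ← R2 / (8/5).
R1 ← R1 + 4/5·R2.
R3 ← R3 − 37/5·R2.
R4 ← R4 + 8/5·R2.
R3 ← R3 / (-223/8).
R1 ← R1 − 5/2·R3.
R2 ← R2 − 31/8·R3.
Row 4 reduces to 0 = 1/2, a contradiction. The system is inconsistent.

no solution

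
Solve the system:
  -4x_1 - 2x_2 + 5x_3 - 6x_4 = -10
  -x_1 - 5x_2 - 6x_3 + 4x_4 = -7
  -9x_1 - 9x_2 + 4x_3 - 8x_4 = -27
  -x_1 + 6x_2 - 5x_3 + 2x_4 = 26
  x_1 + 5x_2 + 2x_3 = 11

Row-reduce the augmented matrix:
R1 ← R1 / (-4).
R2 ← R2 + 1·R1.
R3 ← R3 + 9·R1.
R4 ← R4 + 1·R1.
R5 ← R5 − 1·R1.
R2 ← R2 / (-9/2).
R1 ← R1 − 1/2·R2.
R3 ← R3 + 9/2·R2.
R4 ← R4 − 13/2·R2.
R5 ← R5 − 9/2·R2.
Swap R3 and R4.
R3 ← R3 / (-301/18).
R1 ← R1 + 37/18·R3.
R2 ← R2 − 29/18·R3.
R5 ← R5 + 4·R3.
Swap R4 and R5.
R4 ← R4 / (380/301).
R1 ← R1 − 212/301·R4.
R2 ← R2 + 36/301·R4.
R3 ← R3 + 206/301·R4.
R5 reduces to 0 = 0, so the extra equation is consistent.
Reading off the reduced rows gives x_1 = 0, x_2 = 3, x_3 = -2, x_4 = -1.

x_1 = 0, x_2 = 3, x_3 = -2, x_4 = -1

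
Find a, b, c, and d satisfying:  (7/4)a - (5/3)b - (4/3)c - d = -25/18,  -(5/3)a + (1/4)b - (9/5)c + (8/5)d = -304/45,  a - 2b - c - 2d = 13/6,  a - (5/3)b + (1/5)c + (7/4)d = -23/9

a = -2/3, b = -2/3, c = 5/2, d = -2

Row-reduce the augmented matrix:
R1 ← R1 / (7/4).
R2 ← R2 + 5/3·R1.
R3 ← R3 − 1·R1.
R4 ← R4 − 1·R1.
R2 ← R2 / (-337/252).
R1 ← R1 + 20/21·R2.
R3 ← R3 + 22/21·R2.
R4 ← R4 + 5/7·R2.
R3 ← R3 / (3651/1685).
R1 ← R1 − 480/337·R3.
R2 ← R2 − 3868/1685·R3.
R4 ← R4 − 13151/5055·R3.
R4 ← R4 / (941939/219060).
R1 ← R1 − 292/1217·R4.
R2 ← R2 − 5720/3651·R4.
R3 ← R3 + 3262/3651·R4.
Reading off the reduced rows gives a = -2/3, b = -2/3, c = 5/2, d = -2.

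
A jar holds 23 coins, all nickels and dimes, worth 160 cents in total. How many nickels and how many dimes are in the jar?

Let n = nickels, d = dimes.
  n + d = 23
  5n + 10d = 160
Row-reduce the augmented matrix:
R2 ← R2 − 5·R1.
R2 ← R2 / (5).
R1 ← R1 − 1·R2.
Reading off the reduced rows gives n = 14, d = 9.

nickels: 14, dimes: 9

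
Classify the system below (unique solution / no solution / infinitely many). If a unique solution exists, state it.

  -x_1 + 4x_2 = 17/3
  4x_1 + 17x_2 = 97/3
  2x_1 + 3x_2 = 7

x_1 = 1, x_2 = 5/3

Row-reduce the augmented matrix:
R1 ← R1 / (-1).
R2 ← R2 − 4·R1.
R3 ← R3 − 2·R1.
R2 ← R2 / (33).
R1 ← R1 + 4·R2.
R3 ← R3 − 11·R2.
R3 reduces to 0 = 0, so the extra equation is consistent.
Reading off the reduced rows gives x_1 = 1, x_2 = 5/3.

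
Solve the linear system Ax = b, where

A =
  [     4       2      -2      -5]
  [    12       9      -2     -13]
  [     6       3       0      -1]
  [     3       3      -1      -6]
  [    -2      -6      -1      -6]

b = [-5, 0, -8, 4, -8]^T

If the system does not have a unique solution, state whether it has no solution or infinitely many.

x_1 = -3, x_2 = 3, x_3 = 2, x_4 = -1

Row-reduce the augmented matrix:
R1 ← R1 / (4).
R2 ← R2 − 12·R1.
R3 ← R3 − 6·R1.
R4 ← R4 − 3·R1.
R5 ← R5 + 2·R1.
R2 ← R2 / (3).
R1 ← R1 − 1/2·R2.
R4 ← R4 − 3/2·R2.
R5 ← R5 + 5·R2.
R3 ← R3 / (3).
R1 ← R1 + 7/6·R3.
R2 ← R2 − 4/3·R3.
R4 ← R4 + 3/2·R3.
R5 ← R5 − 14/3·R3.
Swap R4 and R5.
R4 ← R4 / (-275/18).
R1 ← R1 − 17/18·R4.
R2 ← R2 + 20/9·R4.
R3 ← R3 − 13/6·R4.
R5 reduces to 0 = 0, so the extra equation is consistent.
Reading off the reduced rows gives x_1 = -3, x_2 = 3, x_3 = 2, x_4 = -1.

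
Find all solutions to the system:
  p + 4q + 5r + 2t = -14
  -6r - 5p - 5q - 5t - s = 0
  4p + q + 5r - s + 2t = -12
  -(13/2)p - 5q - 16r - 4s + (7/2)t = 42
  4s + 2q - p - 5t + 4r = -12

infinitely many solutions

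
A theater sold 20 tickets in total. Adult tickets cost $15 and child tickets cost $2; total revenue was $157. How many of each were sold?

adult tickets: 9, child tickets: 11

Let a = adult tickets, c = child tickets.
  a + c = 20
  15a + 2c = 157
From equation 1: a = 20 − c.
Substitute into equation 2 and solve: c = 11.
Then a = 9.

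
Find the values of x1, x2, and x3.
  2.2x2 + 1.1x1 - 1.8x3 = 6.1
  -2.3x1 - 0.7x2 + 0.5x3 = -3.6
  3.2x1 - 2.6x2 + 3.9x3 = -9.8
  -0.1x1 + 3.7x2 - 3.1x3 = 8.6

x1 = 1, x2 = -1, x3 = -4

Row-reduce the augmented matrix:
R1 ← R1 / (11/10).
R2 ← R2 + 23/10·R1.
R3 ← R3 − 16/5·R1.
R4 ← R4 + 1/10·R1.
R2 ← R2 / (39/10).
R1 ← R1 − 2·R2.
R3 ← R3 + 9·R2.
R4 ← R4 − 39/10·R2.
R3 ← R3 / (459/286).
R1 ← R1 − 16/429·R3.
R2 ← R2 + 359/429·R3.
R4 reduces to 0 = 0, so the extra equation is consistent.
Reading off the reduced rows gives x1 = 1, x2 = -1, x3 = -4.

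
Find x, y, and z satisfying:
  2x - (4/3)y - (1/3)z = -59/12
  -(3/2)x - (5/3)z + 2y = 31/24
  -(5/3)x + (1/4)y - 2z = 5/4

Row-reduce the augmented matrix:
R1 ← R1 / (2).
R2 ← R2 + 3/2·R1.
R3 ← R3 + 5/3·R1.
R1 ← R1 + 2/3·R2.
R3 ← R3 + 31/36·R2.
R3 ← R3 / (-1697/432).
R1 ← R1 + 13/9·R3.
R2 ← R2 + 23/12·R3.
Reading off the reduced rows gives x = -9/4, y = 0, z = 5/4.

x = -9/4, y = 0, z = 5/4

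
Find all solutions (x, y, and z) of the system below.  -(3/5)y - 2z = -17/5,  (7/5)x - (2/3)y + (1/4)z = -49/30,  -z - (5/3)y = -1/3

x = -2, y = -1, z = 2

Row-reduce the augmented matrix:
Swap R1 and R2.
R1 ← R1 / (7/5).
R2 ← R2 / (-3/5).
R1 ← R1 + 10/21·R2.
R3 ← R3 + 5/3·R2.
R3 ← R3 / (41/9).
R1 ← R1 − 445/252·R3.
R2 ← R2 − 10/3·R3.
Reading off the reduced rows gives x = -2, y = -1, z = 2.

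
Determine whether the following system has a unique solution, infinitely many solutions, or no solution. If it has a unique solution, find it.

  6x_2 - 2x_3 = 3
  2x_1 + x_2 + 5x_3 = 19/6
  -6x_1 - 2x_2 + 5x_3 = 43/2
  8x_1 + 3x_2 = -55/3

x_1 = -8/3, x_2 = 1, x_3 = 3/2

Row-reduce the augmented matrix:
Swap R1 and R2.
R1 ← R1 / (2).
R3 ← R3 + 6·R1.
R4 ← R4 − 8·R1.
R2 ← R2 / (6).
R1 ← R1 − 1/2·R2.
R3 ← R3 − 1·R2.
R4 ← R4 + 1·R2.
R3 ← R3 / (61/3).
R1 ← R1 − 8/3·R3.
R2 ← R2 + 1/3·R3.
R4 ← R4 + 61/3·R3.
R4 reduces to 0 = 0, so the extra equation is consistent.
Reading off the reduced rows gives x_1 = -8/3, x_2 = 1, x_3 = 3/2.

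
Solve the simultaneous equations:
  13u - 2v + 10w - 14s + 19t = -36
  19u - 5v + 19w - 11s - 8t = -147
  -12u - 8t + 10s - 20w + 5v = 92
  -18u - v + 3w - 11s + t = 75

Row-reduce:
R1 ← R1 / (13).
R2 ← R2 − 19·R1.
R3 ← R3 + 12·R1.
R4 ← R4 + 18·R1.
R2 ← R2 / (-27/13).
R1 ← R1 + 2/13·R2.
R3 ← R3 − 41/13·R2.
R4 ← R4 + 49/13·R2.
R3 ← R3 / (-37/9).
R1 ← R1 − 4/9·R3.
R2 ← R2 + 19/9·R3.
R4 ← R4 − 80/9·R3.
R4 ← R4 / (-844/37).
R1 ← R1 + 20/37·R4.
R2 ← R2 + 386/37·R4.
R3 ← R3 + 103/37·R4.
Rank is 4 with 5 unknowns, leaving t free.

infinitely many solutions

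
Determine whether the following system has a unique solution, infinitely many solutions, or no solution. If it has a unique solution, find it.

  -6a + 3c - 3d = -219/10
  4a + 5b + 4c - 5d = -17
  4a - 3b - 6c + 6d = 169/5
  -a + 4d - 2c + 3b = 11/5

Row-reduce the augmented matrix:
R1 ← R1 / (-6).
R2 ← R2 − 4·R1.
R3 ← R3 − 4·R1.
R4 ← R4 + 1·R1.
R2 ← R2 / (5).
R3 ← R3 + 3·R2.
R4 ← R4 − 3·R2.
R3 ← R3 / (-2/5).
R1 ← R1 + 1/2·R3.
R2 ← R2 − 6/5·R3.
R4 ← R4 + 61/10·R3.
R4 ← R4 / (47/4).
R1 ← R1 − 3/4·R4.
R2 ← R2 + 2·R4.
R3 ← R3 − 1/2·R4.
Reading off the reduced rows gives a = 2, b = -2, c = -3/2, d = 9/5.

a = 2, b = -2, c = -3/2, d = 9/5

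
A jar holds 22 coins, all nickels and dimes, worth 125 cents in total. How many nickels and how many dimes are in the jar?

nickels: 19, dimes: 3

Let n = nickels, d = dimes.
  n + d = 22
  5n + 10d = 125
From equation 1: n = 22 − d.
Substitute into equation 2 and solve: d = 3.
Then n = 19.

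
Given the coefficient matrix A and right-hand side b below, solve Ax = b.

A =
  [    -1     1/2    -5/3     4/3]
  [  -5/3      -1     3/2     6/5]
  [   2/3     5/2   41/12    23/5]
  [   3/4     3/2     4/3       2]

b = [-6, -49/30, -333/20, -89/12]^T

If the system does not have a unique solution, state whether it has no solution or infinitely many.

no solution

Row-reduce:
R1 ← R1 / (-1).
R2 ← R2 + 5/3·R1.
R3 ← R3 − 2/3·R1.
R4 ← R4 − 3/4·R1.
R2 ← R2 / (-11/6).
R1 ← R1 + 1/2·R2.
R3 ← R3 − 17/6·R2.
R4 ← R4 − 15/8·R2.
R3 ← R3 / (107/12).
R1 ← R1 − 1/2·R3.
R2 ← R2 + 7/3·R3.
R4 ← R4 − 107/24·R3.
Row 4 reduces to 0 = 1/2, a contradiction. The system is inconsistent.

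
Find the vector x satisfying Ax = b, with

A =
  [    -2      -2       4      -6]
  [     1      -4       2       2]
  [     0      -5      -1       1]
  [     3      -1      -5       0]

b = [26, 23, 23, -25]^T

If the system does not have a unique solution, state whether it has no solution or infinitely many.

Row-reduce the augmented matrix:
R1 ← R1 / (-2).
R2 ← R2 − 1·R1.
R4 ← R4 − 3·R1.
R2 ← R2 / (-5).
R1 ← R1 − 1·R2.
R3 ← R3 + 5·R2.
R4 ← R4 + 4·R2.
R3 ← R3 / (-5).
R1 ← R1 + 6/5·R3.
R2 ← R2 + 4/5·R3.
R4 ← R4 + 11/5·R3.
R4 ← R4 / (-227/25).
R1 ← R1 − 58/25·R4.
R2 ← R2 + 3/25·R4.
R3 ← R3 + 2/5·R4.
Reading off the reduced rows gives x_1 = -5, x_2 = -5, x_3 = 3, x_4 = 1.

x_1 = -5, x_2 = -5, x_3 = 3, x_4 = 1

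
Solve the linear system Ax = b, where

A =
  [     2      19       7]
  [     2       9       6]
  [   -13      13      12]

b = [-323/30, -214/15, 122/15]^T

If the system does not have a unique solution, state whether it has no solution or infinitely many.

x_1 = -7/3, x_2 = 3/5, x_3 = -5/2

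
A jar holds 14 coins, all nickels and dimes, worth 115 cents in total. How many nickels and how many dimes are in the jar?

Let n = nickels, d = dimes.
  n + d = 14
  5n + 10d = 115
Row-reduce the augmented matrix:
R2 ← R2 − 5·R1.
R2 ← R2 / (5).
R1 ← R1 − 1·R2.
Reading off the reduced rows gives n = 5, d = 9.

nickels: 5, dimes: 9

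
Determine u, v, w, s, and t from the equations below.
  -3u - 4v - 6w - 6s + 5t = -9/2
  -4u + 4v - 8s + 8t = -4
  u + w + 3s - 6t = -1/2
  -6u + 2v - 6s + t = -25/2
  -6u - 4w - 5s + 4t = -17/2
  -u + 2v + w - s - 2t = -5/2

u = 2, v = 1, w = -1, s = 1/2, t = 1/2

Row-reduce the augmented matrix:
R1 ← R1 / (-3).
R2 ← R2 + 4·R1.
R3 ← R3 − 1·R1.
R4 ← R4 + 6·R1.
R5 ← R5 + 6·R1.
R6 ← R6 + 1·R1.
R2 ← R2 / (28/3).
R1 ← R1 − 4/3·R2.
R3 ← R3 + 4/3·R2.
R4 ← R4 − 10·R2.
R5 ← R5 − 8·R2.
R6 ← R6 − 10/3·R2.
R3 ← R3 / (1/7).
R1 ← R1 − 6/7·R3.
R2 ← R2 − 6/7·R3.
R4 ← R4 − 24/7·R3.
R5 ← R5 − 8/7·R3.
R6 ← R6 − 1/7·R3.
R4 ← R4 / (-18).
R1 ← R1 + 4·R4.
R2 ← R2 + 6·R4.
R3 ← R3 − 7·R4.
R5 ← R5 + 1·R4.
R5 ← R5 / (379/18).
R1 ← R1 − 29/9·R5.
R2 ← R2 + 14/3·R5.
R3 ← R3 − 101/18·R5.
R4 ← R4 + 89/18·R5.
R6 reduces to 0 = 0, so the extra equation is consistent.
Reading off the reduced rows gives u = 2, v = 1, w = -1, s = 1/2, t = 1/2.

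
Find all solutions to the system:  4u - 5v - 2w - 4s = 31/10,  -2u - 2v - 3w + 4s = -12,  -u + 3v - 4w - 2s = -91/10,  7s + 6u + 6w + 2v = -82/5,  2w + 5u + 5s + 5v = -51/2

u = -11/5, v = -3/2, w = 3, s = -13/5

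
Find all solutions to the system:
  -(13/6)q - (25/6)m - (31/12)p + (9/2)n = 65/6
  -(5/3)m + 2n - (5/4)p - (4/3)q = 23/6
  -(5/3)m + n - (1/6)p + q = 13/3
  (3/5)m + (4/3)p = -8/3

no solution

Row-reduce:
R1 ← R1 / (-25/6).
R2 ← R2 + 5/3·R1.
R3 ← R3 + 5/3·R1.
R4 ← R4 − 3/5·R1.
R2 ← R2 / (1/5).
R1 ← R1 + 27/25·R2.
R3 ← R3 + 4/5·R2.
R4 ← R4 − 81/125·R2.
Swap R3 and R4.
R3 ← R3 / (499/300).
R1 ← R1 + 11/20·R3.
R2 ← R2 + 13/12·R3.
Row 4 reduces to 0 = -2, a contradiction. The system is inconsistent.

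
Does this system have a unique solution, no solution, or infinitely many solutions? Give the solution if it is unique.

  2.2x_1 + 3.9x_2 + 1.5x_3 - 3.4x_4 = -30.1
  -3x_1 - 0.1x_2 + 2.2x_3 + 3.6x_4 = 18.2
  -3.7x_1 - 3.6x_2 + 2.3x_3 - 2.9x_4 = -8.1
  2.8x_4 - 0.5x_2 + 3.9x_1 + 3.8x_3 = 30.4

Row-reduce the augmented matrix:
R1 ← R1 / (11/5).
R2 ← R2 + 3·R1.
R3 ← R3 + 37/10·R1.
R4 ← R4 − 39/10·R1.
R2 ← R2 / (287/55).
R1 ← R1 − 39/22·R2.
R3 ← R3 − 651/220·R2.
R4 ← R4 + 1631/220·R2.
R3 ← R3 / (3961/1640).
R1 ← R1 + 873/1148·R3.
R2 ← R2 − 467/574·R3.
R4 ← R4 − 11763/1640·R3.
R4 ← R4 / (1235953/39610).
R1 ← R1 + 103195/27727·R4.
R2 ← R2 − 69498/27727·R4.
R3 ← R3 + 13170/3961·R4.
Reading off the reduced rows gives x_1 = 2, x_2 = -4, x_3 = 1, x_4 = 6.

x_1 = 2, x_2 = -4, x_3 = 1, x_4 = 6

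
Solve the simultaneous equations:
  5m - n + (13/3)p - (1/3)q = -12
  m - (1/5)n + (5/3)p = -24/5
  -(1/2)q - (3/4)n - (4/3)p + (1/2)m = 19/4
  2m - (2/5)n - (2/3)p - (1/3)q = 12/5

infinitely many solutions

Row-reduce:
R1 ← R1 / (5).
R2 ← R2 − 1·R1.
R3 ← R3 − 1/2·R1.
R4 ← R4 − 2·R1.
Swap R2 and R3.
R2 ← R2 / (-13/20).
R1 ← R1 + 1/5·R2.
R3 ← R3 / (4/5).
R1 ← R1 − 55/39·R3.
R2 ← R2 − 106/39·R3.
R4 ← R4 + 12/5·R3.
Rank is 3 with 4 unknowns, leaving q free.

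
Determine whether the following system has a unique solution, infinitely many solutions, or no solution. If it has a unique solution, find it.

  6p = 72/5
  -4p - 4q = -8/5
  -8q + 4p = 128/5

p = 12/5, q = -2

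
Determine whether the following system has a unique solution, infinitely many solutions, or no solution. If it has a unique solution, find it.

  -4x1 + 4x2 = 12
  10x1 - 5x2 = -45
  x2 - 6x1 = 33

x1 = -6, x2 = -3

Row-reduce the augmented matrix:
R1 ← R1 / (-4).
R2 ← R2 − 10·R1.
R3 ← R3 + 6·R1.
R2 ← R2 / (5).
R1 ← R1 + 1·R2.
R3 ← R3 + 5·R2.
R3 reduces to 0 = 0, so the extra equation is consistent.
Reading off the reduced rows gives x1 = -6, x2 = -3.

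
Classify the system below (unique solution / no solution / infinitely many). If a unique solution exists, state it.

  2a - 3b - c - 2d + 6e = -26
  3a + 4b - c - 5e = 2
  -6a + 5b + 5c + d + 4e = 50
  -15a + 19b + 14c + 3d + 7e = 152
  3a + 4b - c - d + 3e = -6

Row-reduce:
R1 ← R1 / (2).
R2 ← R2 − 3·R1.
R3 ← R3 + 6·R1.
R4 ← R4 + 15·R1.
R5 ← R5 − 3·R1.
R2 ← R2 / (17/2).
R1 ← R1 + 3/2·R2.
R3 ← R3 + 4·R2.
R4 ← R4 + 7/2·R2.
R5 ← R5 − 17/2·R2.
R3 ← R3 / (38/17).
R1 ← R1 + 7/17·R3.
R2 ← R2 − 1/17·R3.
R4 ← R4 − 114/17·R3.
Swap R4 and R5.
R4 ← R4 / (-1).
R1 ← R1 + 43/38·R4.
R2 ← R2 − 17/38·R4.
R3 ← R3 + 61/38·R4.
Rank is 4 with 5 unknowns, leaving e free.

infinitely many solutions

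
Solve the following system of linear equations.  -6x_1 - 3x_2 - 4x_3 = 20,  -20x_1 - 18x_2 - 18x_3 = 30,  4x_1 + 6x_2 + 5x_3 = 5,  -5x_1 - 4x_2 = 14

Row-reduce the augmented matrix:
R1 ← R1 / (-6).
R2 ← R2 + 20·R1.
R3 ← R3 − 4·R1.
R4 ← R4 + 5·R1.
R2 ← R2 / (-8).
R1 ← R1 − 1/2·R2.
R3 ← R3 − 4·R2.
R4 ← R4 + 3/2·R2.
Swap R3 and R4.
R3 ← R3 / (101/24).
R1 ← R1 − 3/8·R3.
R2 ← R2 − 7/12·R3.
R4 reduces to 0 = 0, so the extra equation is consistent.
Reading off the reduced rows gives x_1 = -6, x_2 = 4, x_3 = 1.

x_1 = -6, x_2 = 4, x_3 = 1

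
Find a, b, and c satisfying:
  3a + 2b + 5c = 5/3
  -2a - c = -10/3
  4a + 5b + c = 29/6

Row-reduce the augmented matrix:
R1 ← R1 / (3).
R2 ← R2 + 2·R1.
R3 ← R3 − 4·R1.
R2 ← R2 / (4/3).
R1 ← R1 − 2/3·R2.
R3 ← R3 − 7/3·R2.
R3 ← R3 / (-39/4).
R1 ← R1 − 1/2·R3.
R2 ← R2 − 7/4·R3.
Reading off the reduced rows gives a = 2, b = -1/2, c = -2/3.

a = 2, b = -1/2, c = -2/3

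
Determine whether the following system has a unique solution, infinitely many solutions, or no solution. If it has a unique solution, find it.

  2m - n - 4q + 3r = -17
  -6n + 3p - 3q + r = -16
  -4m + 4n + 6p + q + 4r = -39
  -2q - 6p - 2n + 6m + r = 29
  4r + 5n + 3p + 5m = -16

m = 2, n = -2, p = -4, q = 5, r = -1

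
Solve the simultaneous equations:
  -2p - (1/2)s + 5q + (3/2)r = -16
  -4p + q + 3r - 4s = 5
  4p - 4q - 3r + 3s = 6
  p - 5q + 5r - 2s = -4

no solution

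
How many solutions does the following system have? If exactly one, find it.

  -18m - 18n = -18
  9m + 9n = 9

infinitely many solutions

Row-reduce:
R1 ← R1 / (-18).
R2 ← R2 − 9·R1.
Rank is 1 with 2 unknowns, leaving n free.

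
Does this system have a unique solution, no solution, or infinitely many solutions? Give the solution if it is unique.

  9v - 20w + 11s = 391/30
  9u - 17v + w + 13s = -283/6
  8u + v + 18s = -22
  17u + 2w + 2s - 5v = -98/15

u = 2/5, v = 9/5, w = -2/3, s = -3/2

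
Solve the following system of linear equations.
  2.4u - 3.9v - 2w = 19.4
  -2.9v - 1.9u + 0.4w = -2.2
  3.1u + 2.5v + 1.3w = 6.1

u = 4, v = -2, w = -1

Row-reduce the augmented matrix:
R1 ← R1 / (12/5).
R2 ← R2 + 19/10·R1.
R3 ← R3 − 31/10·R1.
R2 ← R2 / (-479/80).
R1 ← R1 + 13/8·R2.
R3 ← R3 − 603/80·R2.
R3 ← R3 / (34397/14370).
R1 ← R1 + 736/1437·R3.
R2 ← R2 − 284/1437·R3.
Reading off the reduced rows gives u = 4, v = -2, w = -1.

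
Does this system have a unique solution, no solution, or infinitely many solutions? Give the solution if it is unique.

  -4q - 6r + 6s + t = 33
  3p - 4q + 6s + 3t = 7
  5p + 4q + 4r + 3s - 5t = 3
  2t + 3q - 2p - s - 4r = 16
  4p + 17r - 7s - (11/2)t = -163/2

infinitely many solutions

Row-reduce:
Swap R1 and R2.
R1 ← R1 / (3).
R3 ← R3 − 5·R1.
R4 ← R4 + 2·R1.
R5 ← R5 − 4·R1.
R2 ← R2 / (-4).
R1 ← R1 + 4/3·R2.
R3 ← R3 − 32/3·R2.
R4 ← R4 − 1/3·R2.
R5 ← R5 − 16/3·R2.
R3 ← R3 / (-12).
R1 ← R1 − 2·R3.
R2 ← R2 − 3/2·R3.
R4 ← R4 + 9/2·R3.
R5 ← R5 − 9·R3.
R4 ← R4 / (1/8).
R1 ← R1 − 3/2·R4.
R2 ← R2 + 3/8·R4.
R3 ← R3 + 3/4·R4.
R5 ← R5 + 1/4·R4.
Rank is 4 with 5 unknowns, leaving t free.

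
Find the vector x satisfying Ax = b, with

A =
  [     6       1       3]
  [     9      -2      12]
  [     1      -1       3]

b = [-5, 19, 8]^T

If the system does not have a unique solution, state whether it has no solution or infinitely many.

Row-reduce:
R1 ← R1 / (6).
R2 ← R2 − 9·R1.
R3 ← R3 − 1·R1.
R2 ← R2 / (-7/2).
R1 ← R1 − 1/6·R2.
R3 ← R3 + 7/6·R2.
Rank is 2 with 3 unknowns, leaving x_3 free.

infinitely many solutions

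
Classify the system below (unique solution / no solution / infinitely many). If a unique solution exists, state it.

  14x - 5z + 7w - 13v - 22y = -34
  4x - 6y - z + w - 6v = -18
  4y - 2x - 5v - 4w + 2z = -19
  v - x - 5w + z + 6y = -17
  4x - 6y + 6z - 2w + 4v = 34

Row-reduce:
R1 ← R1 / (14).
R2 ← R2 − 4·R1.
R3 ← R3 + 2·R1.
R4 ← R4 + 1·R1.
R5 ← R5 − 4·R1.
R2 ← R2 / (2/7).
R1 ← R1 + 11/7·R2.
R3 ← R3 − 6/7·R2.
R4 ← R4 − 31/7·R2.
R5 ← R5 − 2/7·R2.
Swap R3 and R4.
R3 ← R3 / (-6).
R1 ← R1 − 2·R3.
R2 ← R2 − 3/2·R3.
R5 ← R5 − 7·R3.
Swap R4 and R5.
R4 ← R4 / (59/6).
R1 ← R1 + 4/3·R4.
R2 ← R2 + 3/4·R4.
R3 ← R3 + 11/6·R4.
Row 5 reduces to 0 = 1, a contradiction. The system is inconsistent.

no solution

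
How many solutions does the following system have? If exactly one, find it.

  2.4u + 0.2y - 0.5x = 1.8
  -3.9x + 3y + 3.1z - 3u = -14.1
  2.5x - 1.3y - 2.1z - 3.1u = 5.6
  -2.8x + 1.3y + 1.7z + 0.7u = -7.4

Row-reduce the augmented matrix:
R1 ← R1 / (-1/2).
R2 ← R2 + 39/10·R1.
R3 ← R3 − 5/2·R1.
R4 ← R4 + 14/5·R1.
R2 ← R2 / (36/25).
R1 ← R1 + 2/5·R2.
R3 ← R3 + 3/10·R2.
R4 ← R4 − 9/50·R2.
R3 ← R3 / (-349/240).
R1 ← R1 − 31/36·R3.
R2 ← R2 − 155/72·R3.
R4 ← R4 − 21/16·R3.
R4 ← R4 / (-10603/1745).
R1 ← R1 + 8630/1047·R4.
R2 ← R2 + 9011/1047·R4.
R3 ← R3 + 1050/349·R4.
Reading off the reduced rows gives x = 2, y = 2, z = -3, u = 1.

x = 2, y = 2, z = -3, u = 1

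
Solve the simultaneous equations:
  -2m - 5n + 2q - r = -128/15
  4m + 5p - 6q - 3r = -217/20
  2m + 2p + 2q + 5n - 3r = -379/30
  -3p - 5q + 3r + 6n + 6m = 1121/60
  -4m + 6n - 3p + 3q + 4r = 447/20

Row-reduce the augmented matrix:
R1 ← R1 / (-2).
R2 ← R2 − 4·R1.
R3 ← R3 − 2·R1.
R4 ← R4 − 6·R1.
R5 ← R5 + 4·R1.
R2 ← R2 / (-10).
R1 ← R1 − 5/2·R2.
R4 ← R4 + 9·R2.
R5 ← R5 − 16·R2.
R3 ← R3 / (2).
R1 ← R1 − 5/4·R3.
R2 ← R2 + 1/2·R3.
R4 ← R4 + 15/2·R3.
R5 ← R5 − 5·R3.
R4 ← R4 / (89/5).
R1 ← R1 + 4·R4.
R2 ← R2 − 6/5·R4.
R3 ← R3 − 2·R4.
R5 ← R5 + 71/5·R4.
R5 ← R5 / (-67/178).
R1 ← R1 + 217/356·R5.
R2 ← R2 − 37/178·R5.
R3 ← R3 + 73/89·R5.
R4 ← R4 + 105/178·R5.
Reading off the reduced rows gives m = -7/5, n = 1, p = -5/4, q = -5/3, r = 3.

m = -7/5, n = 1, p = -5/4, q = -5/3, r = 3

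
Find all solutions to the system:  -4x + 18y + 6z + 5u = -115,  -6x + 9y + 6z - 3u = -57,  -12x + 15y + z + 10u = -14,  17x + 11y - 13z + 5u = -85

Row-reduce the augmented matrix:
R1 ← R1 / (-4).
R2 ← R2 + 6·R1.
R3 ← R3 + 12·R1.
R4 ← R4 − 17·R1.
R2 ← R2 / (-18).
R1 ← R1 + 9/2·R2.
R3 ← R3 + 39·R2.
R4 ← R4 − 175/2·R2.
R3 ← R3 / (-21/2).
R1 ← R1 + 3/4·R3.
R2 ← R2 − 1/6·R3.
R4 ← R4 + 25/12·R3.
R4 ← R4 / (-7135/252).
R1 ← R1 − 3/28·R4.
R2 ← R2 − 109/126·R4.
R3 ← R3 + 71/42·R4.
Reading off the reduced rows gives x = -6, y = -6, z = -6, u = 1.

x = -6, y = -6, z = -6, u = 1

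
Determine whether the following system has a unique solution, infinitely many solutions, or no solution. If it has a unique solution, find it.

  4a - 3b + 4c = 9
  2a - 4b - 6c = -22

infinitely many solutions

Row-reduce:
R1 ← R1 / (4).
R2 ← R2 − 2·R1.
R2 ← R2 / (-5/2).
R1 ← R1 + 3/4·R2.
Rank is 2 with 3 unknowns, leaving c free.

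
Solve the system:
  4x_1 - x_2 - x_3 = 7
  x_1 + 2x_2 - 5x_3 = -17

infinitely many solutions

Row-reduce:
R1 ← R1 / (4).
R2 ← R2 − 1·R1.
R2 ← R2 / (9/4).
R1 ← R1 + 1/4·R2.
Rank is 2 with 3 unknowns, leaving x_3 free.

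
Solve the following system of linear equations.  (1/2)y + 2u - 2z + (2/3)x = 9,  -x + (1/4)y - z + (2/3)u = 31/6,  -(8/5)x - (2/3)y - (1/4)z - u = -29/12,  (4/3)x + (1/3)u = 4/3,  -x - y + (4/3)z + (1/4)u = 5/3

Row-reduce:
R1 ← R1 / (2/3).
R2 ← R2 + 1·R1.
R3 ← R3 + 8/5·R1.
R4 ← R4 − 4/3·R1.
R5 ← R5 + 1·R1.
R1 ← R1 − 3/4·R2.
R3 ← R3 − 8/15·R2.
R4 ← R4 + 1·R2.
R5 ← R5 + 1/4·R2.
R3 ← R3 / (-35/12).
R2 ← R2 + 4·R3.
R5 ← R5 + 8/3·R3.
Swap R4 and R5.
R4 ← R4 / (7813/3150).
R1 ← R1 − 1/4·R4.
R2 ← R2 − 199/175·R4.
R3 ← R3 + 332/525·R4.
Row 5 reduces to 0 = 2, a contradiction. The system is inconsistent.

no solution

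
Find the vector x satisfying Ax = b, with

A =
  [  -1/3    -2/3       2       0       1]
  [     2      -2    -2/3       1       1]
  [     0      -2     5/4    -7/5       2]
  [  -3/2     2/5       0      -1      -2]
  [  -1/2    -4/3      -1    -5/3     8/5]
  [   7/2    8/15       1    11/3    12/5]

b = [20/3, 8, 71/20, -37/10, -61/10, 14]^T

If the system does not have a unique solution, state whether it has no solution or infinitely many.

no solution

Row-reduce:
R1 ← R1 / (-1/3).
R2 ← R2 − 2·R1.
R4 ← R4 + 3/2·R1.
R5 ← R5 + 1/2·R1.
R6 ← R6 − 7/2·R1.
R2 ← R2 / (-6).
R1 ← R1 − 2·R2.
R3 ← R3 + 2·R2.
R4 ← R4 − 17/5·R2.
R5 ← R5 + 1/3·R2.
R6 ← R6 + 97/15·R2.
R3 ← R3 / (-91/36).
R1 ← R1 + 20/9·R3.
R2 ← R2 + 17/9·R3.
R4 ← R4 + 116/45·R3.
R5 ← R5 + 125/27·R3.
R6 ← R6 − 1321/135·R3.
R4 ← R4 / (467/350).
R1 ← R1 − 13/7·R4.
R2 ← R2 − 79/70·R4.
R3 ← R3 − 24/35·R4.
R5 ← R5 − 61/42·R4.
R6 ← R6 + 4327/1050·R4.
R5 ← R5 / (246709/91065).
R1 ← R1 − 16266/6071·R5.
R2 ← R2 − 11385/12142·R5.
R3 ← R3 − 588/467·R5.
R4 ← R4 + 9980/6071·R5.
R6 ← R6 + 246709/91065·R5.
Row 6 reduces to 0 = 1/2, a contradiction. The system is inconsistent.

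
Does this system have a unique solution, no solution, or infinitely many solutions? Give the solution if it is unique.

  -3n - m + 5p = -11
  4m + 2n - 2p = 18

infinitely many solutions

Row-reduce:
R1 ← R1 / (-1).
R2 ← R2 − 4·R1.
R2 ← R2 / (-10).
R1 ← R1 − 3·R2.
Rank is 2 with 3 unknowns, leaving p free.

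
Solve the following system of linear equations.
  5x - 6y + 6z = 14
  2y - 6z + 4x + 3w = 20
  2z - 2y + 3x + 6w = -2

infinitely many solutions

Row-reduce:
R1 ← R1 / (5).
R2 ← R2 − 4·R1.
R3 ← R3 − 3·R1.
R2 ← R2 / (34/5).
R1 ← R1 + 6/5·R2.
R3 ← R3 − 8/5·R2.
R3 ← R3 / (16/17).
R1 ← R1 + 12/17·R3.
R2 ← R2 + 27/17·R3.
Rank is 3 with 4 unknowns, leaving w free.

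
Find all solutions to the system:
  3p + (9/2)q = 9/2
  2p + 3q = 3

infinitely many solutions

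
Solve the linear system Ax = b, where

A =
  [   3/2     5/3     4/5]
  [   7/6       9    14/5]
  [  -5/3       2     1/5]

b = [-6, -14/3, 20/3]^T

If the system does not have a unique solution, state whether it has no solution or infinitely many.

infinitely many solutions

Row-reduce:
R1 ← R1 / (3/2).
R2 ← R2 − 7/6·R1.
R3 ← R3 + 5/3·R1.
R2 ← R2 / (208/27).
R1 ← R1 − 10/9·R2.
R3 ← R3 − 104/27·R2.
Rank is 2 with 3 unknowns, leaving x_3 free.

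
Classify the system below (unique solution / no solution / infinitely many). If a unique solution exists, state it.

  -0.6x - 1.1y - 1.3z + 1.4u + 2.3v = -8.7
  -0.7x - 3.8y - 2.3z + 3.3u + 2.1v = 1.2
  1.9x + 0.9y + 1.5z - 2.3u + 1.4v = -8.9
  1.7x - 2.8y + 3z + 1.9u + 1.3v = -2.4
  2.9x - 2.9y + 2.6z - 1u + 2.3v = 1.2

Row-reduce the augmented matrix:
R1 ← R1 / (-3/5).
R2 ← R2 + 7/10·R1.
R3 ← R3 − 19/10·R1.
R4 ← R4 − 17/10·R1.
R5 ← R5 − 29/10·R1.
R2 ← R2 / (-151/60).
R1 ← R1 − 11/6·R2.
R3 ← R3 + 31/12·R2.
R4 ← R4 + 71/12·R2.
R5 ← R5 + 493/60·R2.
R3 ← R3 / (-2737/1510).
R1 ← R1 − 241/151·R3.
R2 ← R2 − 47/151·R3.
R4 ← R4 − 1749/1510·R3.
R5 ← R5 + 170/151·R3.
R4 ← R4 / (30358/13685).
R1 ← R1 + 2045/2737·R4.
R2 ← R2 + 1614/2737·R4.
R3 ← R3 + 638/2737·R4.
R5 ← R5 − 101/1610·R4.
R5 ← R5 / (2771179/303580).
R1 ← R1 − 273445/30358·R5.
R2 ← R2 − 88720/15179·R5.
R3 ← R3 + 53615/15179·R5.
R4 ← R4 − 206911/30358·R5.
Reading off the reduced rows gives x = -3, y = -6, z = 0, u = -4, v = -5.

x = -3, y = -6, z = 0, u = -4, v = -5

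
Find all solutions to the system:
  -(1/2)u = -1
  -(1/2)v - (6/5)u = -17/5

Row-reduce the augmented matrix:
R1 ← R1 / (-1/2).
R2 ← R2 + 6/5·R1.
R2 ← R2 / (-1/2).
Reading off the reduced rows gives u = 2, v = 2.

u = 2, v = 2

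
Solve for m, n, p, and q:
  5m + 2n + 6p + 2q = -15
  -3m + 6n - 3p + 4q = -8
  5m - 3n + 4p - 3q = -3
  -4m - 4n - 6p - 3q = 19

m = -1, n = -3, p = -1, q = 1

Row-reduce the augmented matrix:
R1 ← R1 / (5).
R2 ← R2 + 3·R1.
R3 ← R3 − 5·R1.
R4 ← R4 + 4·R1.
R2 ← R2 / (36/5).
R1 ← R1 − 2/5·R2.
R3 ← R3 + 5·R2.
R4 ← R4 + 12/5·R2.
R3 ← R3 / (-19/12).
R1 ← R1 − 7/6·R3.
R2 ← R2 − 1/12·R3.
R4 ← R4 + 1·R3.
R4 ← R4 / (23/19).
R1 ← R1 + 52/57·R4.
R2 ← R2 − 37/57·R4.
R3 ← R3 − 50/57·R4.
Reading off the reduced rows gives m = -1, n = -3, p = -1, q = 1.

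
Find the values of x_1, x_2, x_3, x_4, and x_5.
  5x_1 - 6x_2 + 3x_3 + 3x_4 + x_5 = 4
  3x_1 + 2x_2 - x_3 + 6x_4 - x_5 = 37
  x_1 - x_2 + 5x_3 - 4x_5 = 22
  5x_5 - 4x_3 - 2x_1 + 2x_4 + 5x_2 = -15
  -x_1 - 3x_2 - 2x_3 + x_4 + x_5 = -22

x_1 = 6, x_2 = 4, x_3 = 0, x_4 = 1, x_5 = -5

Row-reduce the augmented matrix:
R1 ← R1 / (5).
R2 ← R2 − 3·R1.
R3 ← R3 − 1·R1.
R4 ← R4 + 2·R1.
R5 ← R5 + 1·R1.
R2 ← R2 / (28/5).
R1 ← R1 + 6/5·R2.
R3 ← R3 − 1/5·R2.
R4 ← R4 − 13/5·R2.
R5 ← R5 + 21/5·R2.
R3 ← R3 / (9/2).
R2 ← R2 + 1/2·R3.
R4 ← R4 + 3/2·R3.
R5 ← R5 + 7/2·R3.
R1 ← R1 − 3/2·R4.
R2 ← R2 − 2/3·R4.
R3 ← R3 + 1/6·R4.
R5 ← R5 − 25/6·R4.
R5 ← R5 / (-1453/63).
R1 ← R1 + 51/7·R5.
R2 ← R2 + 247/63·R5.
R3 ← R3 + 8/63·R5.
R4 ← R4 − 100/21·R5.
Reading off the reduced rows gives x_1 = 6, x_2 = 4, x_3 = 0, x_4 = 1, x_5 = -5.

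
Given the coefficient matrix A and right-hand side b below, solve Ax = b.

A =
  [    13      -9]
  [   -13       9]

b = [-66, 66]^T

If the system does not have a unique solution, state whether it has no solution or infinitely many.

infinitely many solutions

Row-reduce:
R1 ← R1 / (13).
R2 ← R2 + 13·R1.
Rank is 1 with 2 unknowns, leaving x_2 free.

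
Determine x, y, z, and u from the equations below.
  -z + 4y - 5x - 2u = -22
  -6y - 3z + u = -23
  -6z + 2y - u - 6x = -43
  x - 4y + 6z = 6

Row-reduce the augmented matrix:
R1 ← R1 / (-5).
R3 ← R3 + 6·R1.
R4 ← R4 − 1·R1.
R2 ← R2 / (-6).
R1 ← R1 + 4/5·R2.
R3 ← R3 + 14/5·R2.
R4 ← R4 + 16/5·R2.
R3 ← R3 / (-17/5).
R1 ← R1 − 3/5·R3.
R2 ← R2 − 1/2·R3.
R4 ← R4 − 37/5·R3.
R4 ← R4 / (56/51).
R1 ← R1 − 22/51·R4.
R2 ← R2 + 1/34·R4.
R3 ← R3 + 14/51·R4.
Reading off the reduced rows gives x = 6, y = 3, z = 2, u = 1.

x = 6, y = 3, z = 2, u = 1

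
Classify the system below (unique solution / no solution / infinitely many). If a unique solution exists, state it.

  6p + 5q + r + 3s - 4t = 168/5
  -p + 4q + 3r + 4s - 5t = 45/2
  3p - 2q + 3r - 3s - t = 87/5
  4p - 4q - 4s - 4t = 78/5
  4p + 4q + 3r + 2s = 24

p = 5/2, q = 3/2, r = 3, s = -1/2, t = -12/5

Row-reduce the augmented matrix:
R1 ← R1 / (6).
R2 ← R2 + 1·R1.
R3 ← R3 − 3·R1.
R4 ← R4 − 4·R1.
R5 ← R5 − 4·R1.
R2 ← R2 / (29/6).
R1 ← R1 − 5/6·R2.
R3 ← R3 + 9/2·R2.
R4 ← R4 + 22/3·R2.
R5 ← R5 − 2/3·R2.
R3 ← R3 / (158/29).
R1 ← R1 + 11/29·R3.
R2 ← R2 − 19/29·R3.
R4 ← R4 − 120/29·R3.
R5 ← R5 − 55/29·R3.
R4 ← R4 / (84/79).
R1 ← R1 + 47/158·R4.
R2 ← R2 − 153/158·R4.
R3 ← R3 + 9/158·R4.
R5 ← R5 + 81/158·R4.
R5 ← R5 / (12/7).
R1 ← R1 + 13/7·R5.
R2 ← R2 − 38/7·R5.
R3 ← R3 + 8/7·R5.
R4 ← R4 + 44/7·R5.
Reading off the reduced rows gives p = 5/2, q = 3/2, r = 3, s = -1/2, t = -12/5.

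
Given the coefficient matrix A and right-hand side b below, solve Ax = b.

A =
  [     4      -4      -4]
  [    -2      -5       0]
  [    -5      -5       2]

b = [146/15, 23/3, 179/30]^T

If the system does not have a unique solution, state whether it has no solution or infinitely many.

Row-reduce the augmented matrix:
R1 ← R1 / (4).
R2 ← R2 + 2·R1.
R3 ← R3 + 5·R1.
R2 ← R2 / (-7).
R1 ← R1 + 1·R2.
R3 ← R3 + 10·R2.
R3 ← R3 / (-1/7).
R1 ← R1 + 5/7·R3.
R2 ← R2 − 2/7·R3.
Reading off the reduced rows gives x_1 = -1/2, x_2 = -4/3, x_3 = -8/5.

x_1 = -1/2, x_2 = -4/3, x_3 = -8/5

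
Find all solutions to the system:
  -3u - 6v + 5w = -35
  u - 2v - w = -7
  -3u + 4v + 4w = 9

u = -3, v = 4, w = -4

Row-reduce the augmented matrix:
R1 ← R1 / (-3).
R2 ← R2 − 1·R1.
R3 ← R3 + 3·R1.
R2 ← R2 / (-4).
R1 ← R1 − 2·R2.
R3 ← R3 − 10·R2.
R3 ← R3 / (2/3).
R1 ← R1 + 4/3·R3.
R2 ← R2 + 1/6·R3.
Reading off the reduced rows gives u = -3, v = 4, w = -4.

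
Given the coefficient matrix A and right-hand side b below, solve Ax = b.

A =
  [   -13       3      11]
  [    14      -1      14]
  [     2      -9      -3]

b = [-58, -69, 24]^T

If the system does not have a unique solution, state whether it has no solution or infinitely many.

Row-reduce the augmented matrix:
R1 ← R1 / (-13).
R2 ← R2 − 14·R1.
R3 ← R3 − 2·R1.
R2 ← R2 / (29/13).
R1 ← R1 + 3/13·R2.
R3 ← R3 + 111/13·R2.
R3 ← R3 / (2831/29).
R1 ← R1 − 53/29·R3.
R2 ← R2 − 336/29·R3.
Reading off the reduced rows gives x_1 = 0, x_2 = -1, x_3 = -5.

x_1 = 0, x_2 = -1, x_3 = -5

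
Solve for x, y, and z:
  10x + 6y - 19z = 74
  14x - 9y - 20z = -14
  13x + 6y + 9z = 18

Row-reduce the augmented matrix:
R1 ← R1 / (10).
R2 ← R2 − 14·R1.
R3 ← R3 − 13·R1.
R2 ← R2 / (-87/5).
R1 ← R1 − 3/5·R2.
R3 ← R3 + 9/5·R2.
R3 ← R3 / (1915/58).
R1 ← R1 + 97/58·R3.
R2 ← R2 + 11/29·R3.
Reading off the reduced rows gives x = 0, y = 6, z = -2.

x = 0, y = 6, z = -2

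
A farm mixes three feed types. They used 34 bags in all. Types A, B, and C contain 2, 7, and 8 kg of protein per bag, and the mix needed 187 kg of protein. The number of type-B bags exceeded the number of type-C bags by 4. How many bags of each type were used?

Let a = type-A bags, b = type-B bags, c = type-C bags.
  a + b + c = 34
  2a + 7b + 8c = 187
  -c + b = 4
Row-reduce the augmented matrix:
R2 ← R2 − 2·R1.
R2 ← R2 / (5).
R1 ← R1 − 1·R2.
R3 ← R3 − 1·R2.
R3 ← R3 / (-11/5).
R1 ← R1 + 1/5·R3.
R2 ← R2 − 6/5·R3.
Reading off the reduced rows gives a = 12, b = 13, c = 9.

type-A bags: 12, type-B bags: 13, type-C bags: 9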